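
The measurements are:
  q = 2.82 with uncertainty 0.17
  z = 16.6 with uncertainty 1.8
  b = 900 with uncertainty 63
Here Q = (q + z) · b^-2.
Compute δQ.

Let u = q + z = 19.4. δu = √(δq² + δz²) = √(0.0289 + 3.24) = 1.81, so δu/u = 0.0931.
Q is then a monomial in u, b:
δQ/Q = √((δu/u)² + (-2·δb/b)²) = √(0.00867 + 0.0196) = 0.168
Q = 2.4e-05, so δQ = 0.168 × 2.4e-05 = 4.03e-06.

4.03e-06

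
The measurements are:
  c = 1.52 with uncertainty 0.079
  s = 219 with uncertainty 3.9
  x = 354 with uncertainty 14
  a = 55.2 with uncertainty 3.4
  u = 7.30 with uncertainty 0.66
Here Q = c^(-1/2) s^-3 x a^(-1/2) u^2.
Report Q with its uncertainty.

(1.96 ± 0.386) × 10^-4

Products/powers → add relative errors in quadrature, weighted by exponent:
  (−½·δc/c)² = (-0.5×0.0520)² = 0.000675;  (-3·δs/s)² = (-3×0.0178)² = 0.00285;  (1·δx/x)² = (1×0.0395)² = 0.00156;  (−½·δa/a)² = (-0.5×0.0616)² = 0.000948;  (2·δu/u)² = (2×0.0904)² = 0.0327
δQ/Q = √(0.0387) = 0.197
Q = 0.000196, so δQ = 0.197 × 0.000196 = 3.86e-05.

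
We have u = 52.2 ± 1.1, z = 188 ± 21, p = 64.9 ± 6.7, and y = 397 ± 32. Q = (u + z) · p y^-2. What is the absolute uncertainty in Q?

0.0208

Let w = u + z = 240. δw = √(δu² + δz²) = √(1.21 + 441) = 21.0, so δw/w = 0.0875.
Q is then a monomial in w, p, y:
δQ/Q = √((δw/w)² + (1·δp/p)² + (-2·δy/y)²) = √(0.00766 + 0.0107 + 0.0260) = 0.211
Q = 0.0989, so δQ = 0.211 × 0.0989 = 0.0208.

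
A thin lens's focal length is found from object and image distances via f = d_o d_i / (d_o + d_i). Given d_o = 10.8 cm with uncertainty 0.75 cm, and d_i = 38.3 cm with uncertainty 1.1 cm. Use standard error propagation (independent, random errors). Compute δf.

0.459 cm

∂f/∂d_o = (d_i/(d_o+d_i))² = 0.608;  ∂f/∂d_i = (d_o/(d_o+d_i))² = 0.0484
δf = √((∂f/∂d_o · δd_o)² + (∂f/∂d_i · δd_i)²) = √(0.208 + 0.00283) = 0.459 cm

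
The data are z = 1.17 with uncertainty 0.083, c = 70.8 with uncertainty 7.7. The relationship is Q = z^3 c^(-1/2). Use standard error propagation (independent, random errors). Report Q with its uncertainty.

0.190 ± 0.0418

Relative error in a monomial: (δQ/Q)² = Σ (nᵢ · δxᵢ/xᵢ)².
  (3·δz/z)² = (3×0.0709)² = 0.0453;  (−½·δc/c)² = (-0.5×0.109)² = 0.00296
δQ/Q = √(0.0482) = 0.220
Q = 0.190, so δQ = 0.220 × 0.190 = 0.0418.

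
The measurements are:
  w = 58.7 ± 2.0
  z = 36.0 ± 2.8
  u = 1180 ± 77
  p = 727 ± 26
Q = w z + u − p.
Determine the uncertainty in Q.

Let h = w·z = 2110. δh/h = √((1·δw/w)² + (1·δz/z)²) = √(0.00116 + 0.00605) = 0.0849, so δh = 179.
Q = h + u − p: δQ = √(δh² + δu² + δp²) = √(32200 + 5930 + 676) = 197

197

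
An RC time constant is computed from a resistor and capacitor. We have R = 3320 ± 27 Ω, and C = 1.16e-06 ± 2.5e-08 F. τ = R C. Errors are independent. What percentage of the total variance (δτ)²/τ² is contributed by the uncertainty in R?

(δτ/τ)² = (1·δR/R)² + (1·δC/C)²
  R term: (1×0.00813)² = 6.61e-05
  C term: (1×0.0216)² = 0.000464
Total = 0.000531. Share from R = 6.61e-05/0.000531 = 0.125.

12.5%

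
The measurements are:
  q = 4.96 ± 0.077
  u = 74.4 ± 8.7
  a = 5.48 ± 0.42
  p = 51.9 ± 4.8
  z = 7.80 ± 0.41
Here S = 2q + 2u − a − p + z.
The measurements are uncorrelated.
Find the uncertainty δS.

18.1

Absolute uncertainties add in quadrature for a linear combination:
  (2·δq)² = 0.0237;  (2·δu)² = 303;  (δa)² = 0.176;  (δp)² = 23.0;  (δz)² = 0.168
δS = √(326) = 18.1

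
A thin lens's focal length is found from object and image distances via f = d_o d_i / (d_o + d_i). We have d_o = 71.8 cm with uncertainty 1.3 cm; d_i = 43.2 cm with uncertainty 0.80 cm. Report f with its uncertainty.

27.0 ± 0.362 cm

∂f/∂d_o = (d_i/(d_o+d_i))² = 0.141;  ∂f/∂d_i = (d_o/(d_o+d_i))² = 0.390
δf = √((∂f/∂d_o · δd_o)² + (∂f/∂d_i · δd_i)²) = √(0.0337 + 0.0972) = 0.362 cm
f = 27.0 cm.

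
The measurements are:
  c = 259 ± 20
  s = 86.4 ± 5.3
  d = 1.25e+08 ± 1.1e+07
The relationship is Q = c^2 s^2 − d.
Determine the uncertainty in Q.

Let p = c^2·s^2 = 5.01e+08. δp/p = √((2·δc/c)² + (2·δs/s)²) = √(0.0239 + 0.0151) = 0.197, so δp = 9.88e+07.
Q = p − d: δQ = √(δp² + δd²) = √(9.76e+15 + 1.21e+14) = 9.94e+07

9.94e+07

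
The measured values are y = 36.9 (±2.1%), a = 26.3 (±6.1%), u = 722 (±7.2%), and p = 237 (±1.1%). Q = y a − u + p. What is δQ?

81.4

Let w = y·a = 970. δw/w = √((1·δy/y)² + (1·δa/a)²) = √(0.000441 + 0.00372) = 0.0645, so δw = 62.6.
Q = w − u + p: δQ = √(δw² + δu² + δp²) = √(3920 + 2700 + 6.80) = 81.4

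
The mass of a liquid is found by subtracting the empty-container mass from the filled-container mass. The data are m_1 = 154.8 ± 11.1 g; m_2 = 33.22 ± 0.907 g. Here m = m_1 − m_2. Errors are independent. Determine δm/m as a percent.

9.16%

Sums and differences: (δm)² = Σ (cᵢ δxᵢ)².
  (δm_1)² = 123;  (δm_2)² = 0.823
δm = √(124) = 11.1 g
m = 121.6 g, so δm/m = 11.1/121.6 = 0.0916.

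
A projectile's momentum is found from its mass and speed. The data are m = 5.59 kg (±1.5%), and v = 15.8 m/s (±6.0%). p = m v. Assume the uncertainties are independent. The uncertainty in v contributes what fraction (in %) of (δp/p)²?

94.1%

(δp/p)² = (1·δm/m)² + (1·δv/v)²
  m term: (1×0.0150)² = 0.000225
  v term: (1×0.0600)² = 0.00360
Total = 0.00382. Share from v = 0.00360/0.00382 = 0.941.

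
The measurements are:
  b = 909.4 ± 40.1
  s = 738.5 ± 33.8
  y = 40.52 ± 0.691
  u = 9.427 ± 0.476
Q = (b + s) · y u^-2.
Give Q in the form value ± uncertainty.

Let w = b + s = 1648. δw = √(δb² + δs²) = √(1610 + 1140) = 52.4, so δw/w = 0.0318.
Q is then a monomial in w, y, u:
δQ/Q = √((δw/w)² + (1·δy/y)² + (-2·δu/u)²) = √(0.00101 + 0.000291 + 0.0102) = 0.107
Q = 751.4, so δQ = 0.107 × 751.4 = 80.6.

751.4 ± 80.6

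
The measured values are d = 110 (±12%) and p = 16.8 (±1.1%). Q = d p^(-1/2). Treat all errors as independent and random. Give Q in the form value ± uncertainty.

26.8 ± 3.22

Each factor contributes (exponent × relative error)² to (δQ/Q)²:
  (1·δd/d)² = (1×0.120)² = 0.0144;  (−½·δp/p)² = (-0.5×0.0110)² = 3.03e-05
δQ/Q = √(0.0144) = 0.120
Q = 26.8, so δQ = 0.120 × 26.8 = 3.22.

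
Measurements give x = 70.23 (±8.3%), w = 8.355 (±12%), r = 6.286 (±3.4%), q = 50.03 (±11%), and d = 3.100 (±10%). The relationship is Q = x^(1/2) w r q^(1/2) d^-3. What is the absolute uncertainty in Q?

34.7

Products/powers → add relative errors in quadrature, weighted by exponent:
  (½·δx/x)² = (0.5×0.0830)² = 0.00172;  (1·δw/w)² = (1×0.120)² = 0.0144;  (1·δr/r)² = (1×0.0340)² = 0.00116;  (½·δq/q)² = (0.5×0.110)² = 0.00302;  (-3·δd/d)² = (-3×0.100)² = 0.0900
δQ/Q = √(0.110) = 0.332
Q = 104.5, so δQ = 0.332 × 104.5 = 34.7.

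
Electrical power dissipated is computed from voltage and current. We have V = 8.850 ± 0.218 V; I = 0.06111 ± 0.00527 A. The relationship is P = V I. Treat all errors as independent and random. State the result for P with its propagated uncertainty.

Each factor contributes (exponent × relative error)² to (δP/P)²:
  (1·δV/V)² = (1×0.0246)² = 0.000607;  (1·δI/I)² = (1×0.0862)² = 0.00744
δP/P = √(0.00804) = 0.0897
P = 0.5408 W, so δP = 0.0897 × 0.5408 = 0.0485 W.

0.5408 ± 0.0485 W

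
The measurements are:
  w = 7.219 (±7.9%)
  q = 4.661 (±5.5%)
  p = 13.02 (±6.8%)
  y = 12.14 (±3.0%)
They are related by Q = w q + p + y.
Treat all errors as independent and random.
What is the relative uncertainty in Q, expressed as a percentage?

Let h = w·q = 33.65. δh/h = √((1·δw/w)² + (1·δq/q)²) = √(0.00624 + 0.00303) = 0.0963, so δh = 3.24.
Q = h + p + y: δQ = √(δh² + δp² + δy²) = √(10.5 + 0.784 + 0.133) = 3.38
Q = 58.81, so δQ/Q = 3.38/58.81 = 0.0574.

5.74%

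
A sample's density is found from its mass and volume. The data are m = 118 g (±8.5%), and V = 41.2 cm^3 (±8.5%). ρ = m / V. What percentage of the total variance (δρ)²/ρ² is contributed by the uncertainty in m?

(δρ/ρ)² = (1·δm/m)² + (-1·δV/V)²
  m term: (1×0.0850)² = 0.00723
  V term: (-1×0.0850)² = 0.00723
Total = 0.0145. Share from m = 0.00723/0.0145 = 0.500.

50.0%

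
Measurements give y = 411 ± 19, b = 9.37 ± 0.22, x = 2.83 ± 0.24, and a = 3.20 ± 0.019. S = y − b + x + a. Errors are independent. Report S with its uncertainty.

For a sum/difference, combine absolute errors in quadrature:
  (δy)² = 361;  (δb)² = 0.0484;  (δx)² = 0.0576;  (δa)² = 0.000361
δS = √(361) = 19.0
S = 408.

408 ± 19.0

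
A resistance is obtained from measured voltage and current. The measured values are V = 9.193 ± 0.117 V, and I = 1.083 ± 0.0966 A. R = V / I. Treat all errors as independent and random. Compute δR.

Products/powers → add relative errors in quadrature, weighted by exponent:
  (1·δV/V)² = (1×0.0127)² = 0.000162;  (-1·δI/I)² = (-1×0.0892)² = 0.00796
δR/R = √(0.00812) = 0.0901
R = 8.488 Ω, so δR = 0.0901 × 8.488 = 0.765 Ω.

0.765 Ω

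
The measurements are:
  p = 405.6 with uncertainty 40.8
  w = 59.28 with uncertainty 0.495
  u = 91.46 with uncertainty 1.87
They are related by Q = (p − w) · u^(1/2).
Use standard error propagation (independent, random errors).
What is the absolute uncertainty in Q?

392

Let h = p − w = 346.3. δh = √(δp² + δw²) = √(1660 + 0.245) = 40.8, so δh/h = 0.118.
Q is then a monomial in h, u:
δQ/Q = √((δh/h)² + (½·δu/u)²) = √(0.0139 + 0.000105) = 0.118
Q = 3312, so δQ = 0.118 × 3312 = 392.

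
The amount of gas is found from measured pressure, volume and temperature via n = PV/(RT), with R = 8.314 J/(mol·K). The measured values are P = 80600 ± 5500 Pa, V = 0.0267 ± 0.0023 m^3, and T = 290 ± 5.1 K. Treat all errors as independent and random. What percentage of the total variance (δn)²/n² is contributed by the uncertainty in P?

(δn/n)² = (1·δP/P)² + (1·δV/V)² + (-1·δT/T)²
  P term: (1×0.0682)² = 0.00466
  V term: (1×0.0861)² = 0.00742
  T term: (-1×0.0176)² = 0.000309
Total = 0.0124. Share from P = 0.00466/0.0124 = 0.376.

37.6%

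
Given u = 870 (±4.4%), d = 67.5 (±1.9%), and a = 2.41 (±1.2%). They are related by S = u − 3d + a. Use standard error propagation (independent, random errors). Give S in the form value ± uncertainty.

670 ± 38.5

S is a linear combination, so absolute uncertainties add in quadrature:
  (δu)² = 1470;  (3·δd)² = 14.8;  (δa)² = 0.000836
δS = √(1480) = 38.5
S = 670.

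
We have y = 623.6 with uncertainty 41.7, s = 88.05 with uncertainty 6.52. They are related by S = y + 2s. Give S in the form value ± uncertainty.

Sums and differences: (δS)² = Σ (cᵢ δxᵢ)².
  (δy)² = 1740;  (2·δs)² = 170
δS = √(1910) = 43.7
S = 799.7.

799.7 ± 43.7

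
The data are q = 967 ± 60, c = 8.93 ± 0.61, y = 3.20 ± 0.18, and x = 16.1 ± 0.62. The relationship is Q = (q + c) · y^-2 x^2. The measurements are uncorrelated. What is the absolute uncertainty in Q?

3690

Let u = q + c = 976. δu = √(δq² + δc²) = √(3600 + 0.372) = 60.0, so δu/u = 0.0615.
Q is then a monomial in u, y, x:
δQ/Q = √((δu/u)² + (-2·δy/y)² + (2·δx/x)²) = √(0.00378 + 0.0127 + 0.00593) = 0.150
Q = 24700, so δQ = 0.150 × 24700 = 3690.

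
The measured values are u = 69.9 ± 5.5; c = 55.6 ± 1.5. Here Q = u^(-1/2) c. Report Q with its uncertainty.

6.65 ± 0.317

For a monomial Q ∝ u^(-1/2), c, fractional errors add in quadrature:
  (−½·δu/u)² = (-0.5×0.0787)² = 0.00155;  (1·δc/c)² = (1×0.0270)² = 0.000728
δQ/Q = √(0.00228) = 0.0477
Q = 6.65, so δQ = 0.0477 × 6.65 = 0.317.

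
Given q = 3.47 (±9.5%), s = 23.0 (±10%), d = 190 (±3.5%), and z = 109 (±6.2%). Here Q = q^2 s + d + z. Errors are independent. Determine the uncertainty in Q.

60.2

Let p = q^2·s = 277. δp/p = √((2·δq/q)² + (1·δs/s)²) = √(0.0361 + 0.0100) = 0.215, so δp = 59.5.
Q = p + d + z: δQ = √(δp² + δd² + δz²) = √(3540 + 44.2 + 45.7) = 60.2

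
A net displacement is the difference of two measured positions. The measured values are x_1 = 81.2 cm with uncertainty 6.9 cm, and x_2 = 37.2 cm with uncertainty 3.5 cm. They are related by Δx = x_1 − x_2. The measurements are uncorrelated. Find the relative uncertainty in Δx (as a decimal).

0.176

Δx is a linear combination, so absolute uncertainties add in quadrature:
  (δx_1)² = 47.6;  (δx_2)² = 12.2
δΔx = √(59.9) = 7.74 cm
Δx = 44.0 cm, so δΔx/Δx = 7.74/44.0 = 0.176.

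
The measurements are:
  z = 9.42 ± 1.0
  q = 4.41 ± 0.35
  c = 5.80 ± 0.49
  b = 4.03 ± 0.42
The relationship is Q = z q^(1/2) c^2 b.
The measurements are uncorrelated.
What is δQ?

Relative error in a monomial: (δQ/Q)² = Σ (nᵢ · δxᵢ/xᵢ)².
  (1·δz/z)² = (1×0.106)² = 0.0113;  (½·δq/q)² = (0.5×0.0794)² = 0.00157;  (2·δc/c)² = (2×0.0845)² = 0.0285;  (1·δb/b)² = (1×0.104)² = 0.0109
δQ/Q = √(0.0523) = 0.229
Q = 2680, so δQ = 0.229 × 2680 = 613.

613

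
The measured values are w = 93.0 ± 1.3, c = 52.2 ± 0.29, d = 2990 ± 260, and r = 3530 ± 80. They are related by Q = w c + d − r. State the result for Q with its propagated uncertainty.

Let p = w·c = 4850. δp/p = √((1·δw/w)² + (1·δc/c)²) = √(0.000195 + 3.09e-05) = 0.0150, so δp = 73.0.
Q = p + d − r: δQ = √(δp² + δd² + δr²) = √(5330 + 67600 + 6400) = 282
Q = 4310.

4310 ± 282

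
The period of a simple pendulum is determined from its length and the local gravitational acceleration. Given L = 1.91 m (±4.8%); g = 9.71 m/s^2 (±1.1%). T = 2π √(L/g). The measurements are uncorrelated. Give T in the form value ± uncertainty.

2.79 ± 0.0686 s

Since T is a product/quotient, work with relative uncertainties:
  (½·δL/L)² = (0.5×0.0480)² = 0.000576;  (−½·δg/g)² = (-0.5×0.0110)² = 3.03e-05
δT/T = √(0.000606) = 0.0246
T = 2.79 s, so δT = 0.0246 × 2.79 = 0.0686 s.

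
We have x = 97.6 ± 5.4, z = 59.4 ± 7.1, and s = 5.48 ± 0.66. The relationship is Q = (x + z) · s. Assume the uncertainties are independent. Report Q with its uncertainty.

860 ± 115

Let u = x + z = 157. δu = √(δx² + δz²) = √(29.2 + 50.4) = 8.92, so δu/u = 0.0568.
Q is then a monomial in u, s:
δQ/Q = √((δu/u)² + (1·δs/s)²) = √(0.00323 + 0.0145) = 0.133
Q = 860, so δQ = 0.133 × 860 = 115.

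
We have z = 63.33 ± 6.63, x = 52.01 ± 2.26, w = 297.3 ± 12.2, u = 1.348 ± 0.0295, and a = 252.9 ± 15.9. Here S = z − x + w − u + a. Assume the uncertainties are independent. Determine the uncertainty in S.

21.2

For a sum/difference, combine absolute errors in quadrature:
  (δz)² = 44.0;  (δx)² = 5.11;  (δw)² = 149;  (δu)² = 0.000870;  (δa)² = 253
δS = √(451) = 21.2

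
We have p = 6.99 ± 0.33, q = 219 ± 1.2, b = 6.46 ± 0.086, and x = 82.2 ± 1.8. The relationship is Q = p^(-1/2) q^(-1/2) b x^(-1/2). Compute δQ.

0.000535

Products/powers → add relative errors in quadrature, weighted by exponent:
  (−½·δp/p)² = (-0.5×0.0472)² = 0.000557;  (−½·δq/q)² = (-0.5×0.00548)² = 7.51e-06;  (1·δb/b)² = (1×0.0133)² = 0.000177;  (−½·δx/x)² = (-0.5×0.0219)² = 0.000120
δQ/Q = √(0.000862) = 0.0294
Q = 0.0182, so δQ = 0.0294 × 0.0182 = 0.000535.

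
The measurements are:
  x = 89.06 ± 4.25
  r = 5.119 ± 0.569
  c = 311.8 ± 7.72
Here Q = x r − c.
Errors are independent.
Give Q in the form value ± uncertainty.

Let p = x·r = 455.9. δp/p = √((1·δx/x)² + (1·δr/r)²) = √(0.00228 + 0.0124) = 0.121, so δp = 55.1.
Q = p − c: δQ = √(δp² + δc²) = √(3040 + 59.6) = 55.7
Q = 144.1.

144.1 ± 55.7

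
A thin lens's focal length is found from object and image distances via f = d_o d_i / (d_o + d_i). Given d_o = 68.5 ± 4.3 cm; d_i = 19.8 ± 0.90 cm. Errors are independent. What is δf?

∂f/∂d_o = (d_i/(d_o+d_i))² = 0.0503;  ∂f/∂d_i = (d_o/(d_o+d_i))² = 0.602
δf = √((∂f/∂d_o · δd_o)² + (∂f/∂d_i · δd_i)²) = √(0.0467 + 0.293) = 0.583 cm

0.583 cm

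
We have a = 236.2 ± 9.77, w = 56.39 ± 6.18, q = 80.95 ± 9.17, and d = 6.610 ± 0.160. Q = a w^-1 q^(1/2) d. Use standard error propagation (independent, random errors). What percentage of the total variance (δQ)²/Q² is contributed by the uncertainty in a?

(δQ/Q)² = (1·δa/a)² + (-1·δw/w)² + (½·δq/q)² + (1·δd/d)²
  a term: (1×0.0414)² = 0.00171
  w term: (-1×0.110)² = 0.0120
  q term: (0.5×0.113)² = 0.00321
  d term: (1×0.0242)² = 0.000586
Total = 0.0175. Share from a = 0.00171/0.0175 = 0.0977.

9.77%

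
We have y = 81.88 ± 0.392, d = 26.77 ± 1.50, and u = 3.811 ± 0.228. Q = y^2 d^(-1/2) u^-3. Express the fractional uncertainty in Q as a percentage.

Products/powers → add relative errors in quadrature, weighted by exponent:
  (2·δy/y)² = (2×0.00479)² = 9.17e-05;  (−½·δd/d)² = (-0.5×0.0560)² = 0.000785;  (-3·δu/u)² = (-3×0.0598)² = 0.0322
δQ/Q = √(0.0331) = 0.182

18.2%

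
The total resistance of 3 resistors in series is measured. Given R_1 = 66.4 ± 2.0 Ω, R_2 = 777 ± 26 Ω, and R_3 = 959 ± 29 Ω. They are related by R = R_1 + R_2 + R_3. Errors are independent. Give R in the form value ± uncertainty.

Each term contributes (cᵢ δxᵢ)² to (δR)²:
  (δR_1)² = 4.00;  (δR_2)² = 676;  (δR_3)² = 841
δR = √(1520) = 39.0 Ω
R = 1800 Ω.

1800 ± 39.0 Ω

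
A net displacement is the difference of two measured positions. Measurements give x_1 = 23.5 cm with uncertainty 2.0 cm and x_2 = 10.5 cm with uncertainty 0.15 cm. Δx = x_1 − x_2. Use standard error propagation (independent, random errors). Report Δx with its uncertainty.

13.0 ± 2.01 cm

Each term contributes (cᵢ δxᵢ)² to (δΔx)²:
  (δx_1)² = 4.00;  (δx_2)² = 0.0225
δΔx = √(4.02) = 2.01 cm
Δx = 13.0 cm.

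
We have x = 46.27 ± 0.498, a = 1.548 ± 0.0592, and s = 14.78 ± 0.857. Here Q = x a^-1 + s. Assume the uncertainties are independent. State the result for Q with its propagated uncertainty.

44.67 ± 1.46

Let p = x·a^-1 = 29.89. δp/p = √((1·δx/x)² + (-1·δa/a)²) = √(0.000116 + 0.00146) = 0.0397, so δp = 1.19.
Q = p + s: δQ = √(δp² + δs²) = √(1.41 + 0.734) = 1.46
Q = 44.67.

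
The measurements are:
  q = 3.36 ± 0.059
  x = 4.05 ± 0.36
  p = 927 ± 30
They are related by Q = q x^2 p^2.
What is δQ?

9e+06

Q is a product of powers, so relative uncertainties combine in quadrature:
  (1·δq/q)² = (1×0.0176)² = 0.000308;  (2·δx/x)² = (2×0.0889)² = 0.0316;  (2·δp/p)² = (2×0.0324)² = 0.00419
δQ/Q = √(0.0361) = 0.190
Q = 4.74e+07, so δQ = 0.190 × 4.74e+07 = 9e+06.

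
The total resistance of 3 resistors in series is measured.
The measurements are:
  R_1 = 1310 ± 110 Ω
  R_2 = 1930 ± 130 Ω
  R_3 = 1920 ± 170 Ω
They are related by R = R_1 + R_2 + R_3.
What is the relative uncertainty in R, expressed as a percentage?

Sums and differences: (δR)² = Σ (cᵢ δxᵢ)².
  (δR_1)² = 12100;  (δR_2)² = 16900;  (δR_3)² = 28900
δR = √(57900) = 241 Ω
R = 5160 Ω, so δR/R = 241/5160 = 0.0466.

4.66%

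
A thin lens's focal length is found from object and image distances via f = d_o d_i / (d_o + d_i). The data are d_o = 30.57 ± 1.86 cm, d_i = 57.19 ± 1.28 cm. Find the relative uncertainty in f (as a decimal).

0.0404

∂f/∂d_o = (d_i/(d_o+d_i))² = 0.425;  ∂f/∂d_i = (d_o/(d_o+d_i))² = 0.121
δf = √((∂f/∂d_o · δd_o)² + (∂f/∂d_i · δd_i)²) = √(0.624 + 0.0241) = 0.805 cm
f = 19.92 cm, so δf/f = 0.805/19.92 = 0.0404.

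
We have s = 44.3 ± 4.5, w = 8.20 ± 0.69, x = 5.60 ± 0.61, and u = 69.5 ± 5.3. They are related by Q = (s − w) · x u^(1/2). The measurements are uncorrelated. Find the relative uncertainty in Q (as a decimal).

0.171

Let h = s − w = 36.1. δh = √(δs² + δw²) = √(20.2 + 0.476) = 4.55, so δh/h = 0.126.
Q is then a monomial in h, x, u:
δQ/Q = √((δh/h)² + (1·δx/x)² + (½·δu/u)²) = √(0.0159 + 0.0119 + 0.00145) = 0.171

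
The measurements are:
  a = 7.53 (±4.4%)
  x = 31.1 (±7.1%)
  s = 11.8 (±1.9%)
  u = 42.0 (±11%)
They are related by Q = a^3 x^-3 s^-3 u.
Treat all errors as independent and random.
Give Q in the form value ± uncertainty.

0.000363 ± 0.000101

Since Q is a product/quotient, work with relative uncertainties:
  (3·δa/a)² = (3×0.0440)² = 0.0174;  (-3·δx/x)² = (-3×0.0710)² = 0.0454;  (-3·δs/s)² = (-3×0.0190)² = 0.00325;  (1·δu/u)² = (1×0.110)² = 0.0121
δQ/Q = √(0.0781) = 0.280
Q = 0.000363, so δQ = 0.280 × 0.000363 = 0.000101.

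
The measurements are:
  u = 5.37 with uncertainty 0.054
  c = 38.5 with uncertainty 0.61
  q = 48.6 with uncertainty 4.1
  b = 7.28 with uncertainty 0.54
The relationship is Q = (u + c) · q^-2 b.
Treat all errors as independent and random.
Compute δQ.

0.0250

Let w = u + c = 43.9. δw = √(δu² + δc²) = √(0.00292 + 0.372) = 0.612, so δw/w = 0.0140.
Q is then a monomial in w, q, b:
δQ/Q = √((δw/w)² + (-2·δq/q)² + (1·δb/b)²) = √(0.000195 + 0.0285 + 0.00550) = 0.185
Q = 0.135, so δQ = 0.185 × 0.135 = 0.0250.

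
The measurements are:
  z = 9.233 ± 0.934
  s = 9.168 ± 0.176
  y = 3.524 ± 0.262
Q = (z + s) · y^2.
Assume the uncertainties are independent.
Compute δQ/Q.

Let u = z + s = 18.40. δu = √(δz² + δs²) = √(0.872 + 0.0310) = 0.950, so δu/u = 0.0517.
Q is then a monomial in u, y:
δQ/Q = √((δu/u)² + (2·δy/y)²) = √(0.00267 + 0.0221) = 0.157

0.157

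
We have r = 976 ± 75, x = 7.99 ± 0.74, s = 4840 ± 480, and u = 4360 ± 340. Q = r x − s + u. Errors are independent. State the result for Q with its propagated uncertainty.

Let p = r·x = 7800. δp/p = √((1·δr/r)² + (1·δx/x)²) = √(0.00591 + 0.00858) = 0.120, so δp = 938.
Q = p − s + u: δQ = √(δp² + δs² + δu²) = √(8.81e+05 + 2.3e+05 + 1.16e+05) = 1110
Q = 7320.

7320 ± 1110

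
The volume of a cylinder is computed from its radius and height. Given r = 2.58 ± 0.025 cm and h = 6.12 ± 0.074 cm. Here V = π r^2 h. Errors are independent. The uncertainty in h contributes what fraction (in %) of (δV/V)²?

(δV/V)² = (2·δr/r)² + (1·δh/h)²
  r term: (2×0.00969)² = 0.000376
  h term: (1×0.0121)² = 0.000146
Total = 0.000522. Share from h = 0.000146/0.000522 = 0.280.

28.0%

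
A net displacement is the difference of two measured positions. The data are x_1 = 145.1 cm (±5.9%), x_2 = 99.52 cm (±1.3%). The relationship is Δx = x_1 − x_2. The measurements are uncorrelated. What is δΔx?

8.66 cm

Absolute uncertainties add in quadrature for a linear combination:
  (δx_1)² = 73.3;  (δx_2)² = 1.67
δΔx = √(75.0) = 8.66 cm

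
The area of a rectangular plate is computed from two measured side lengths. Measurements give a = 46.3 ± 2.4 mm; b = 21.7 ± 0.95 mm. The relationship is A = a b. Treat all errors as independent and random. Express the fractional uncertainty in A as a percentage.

Since A is a product/quotient, work with relative uncertainties:
  (1·δa/a)² = (1×0.0518)² = 0.00269;  (1·δb/b)² = (1×0.0438)² = 0.00192
δA/A = √(0.00460) = 0.0678

6.78%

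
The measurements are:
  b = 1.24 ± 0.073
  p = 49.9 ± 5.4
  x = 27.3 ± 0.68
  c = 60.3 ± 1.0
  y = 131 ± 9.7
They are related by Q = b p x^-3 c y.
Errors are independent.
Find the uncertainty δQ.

3.91

Since Q is a product/quotient, work with relative uncertainties:
  (1·δb/b)² = (1×0.0589)² = 0.00347;  (1·δp/p)² = (1×0.108)² = 0.0117;  (-3·δx/x)² = (-3×0.0249)² = 0.00558;  (1·δc/c)² = (1×0.0166)² = 0.000275;  (1·δy/y)² = (1×0.0740)² = 0.00548
δQ/Q = √(0.0265) = 0.163
Q = 24.0, so δQ = 0.163 × 24.0 = 3.91.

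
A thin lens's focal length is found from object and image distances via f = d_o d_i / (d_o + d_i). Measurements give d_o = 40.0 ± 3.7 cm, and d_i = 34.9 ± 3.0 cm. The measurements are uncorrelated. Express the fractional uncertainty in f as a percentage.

∂f/∂d_o = (d_i/(d_o+d_i))² = 0.217;  ∂f/∂d_i = (d_o/(d_o+d_i))² = 0.285
δf = √((∂f/∂d_o · δd_o)² + (∂f/∂d_i · δd_i)²) = √(0.645 + 0.732) = 1.17 cm
f = 18.6 cm, so δf/f = 1.17/18.6 = 0.0630.

6.30%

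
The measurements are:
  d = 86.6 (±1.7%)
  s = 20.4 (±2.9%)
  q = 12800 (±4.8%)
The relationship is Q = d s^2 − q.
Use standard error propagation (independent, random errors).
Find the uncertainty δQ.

Let p = d·s^2 = 36000. δp/p = √((1·δd/d)² + (2·δs/s)²) = √(0.000289 + 0.00336) = 0.0604, so δp = 2180.
Q = p − q: δQ = √(δp² + δq²) = √(4.74e+06 + 3.77e+05) = 2260

2260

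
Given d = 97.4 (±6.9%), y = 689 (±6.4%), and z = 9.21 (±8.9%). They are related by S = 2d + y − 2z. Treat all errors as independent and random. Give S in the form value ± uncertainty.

S is a linear combination, so absolute uncertainties add in quadrature:
  (2·δd)² = 181;  (δy)² = 1940;  (2·δz)² = 2.69
δS = √(2130) = 46.1
S = 865.

865 ± 46.1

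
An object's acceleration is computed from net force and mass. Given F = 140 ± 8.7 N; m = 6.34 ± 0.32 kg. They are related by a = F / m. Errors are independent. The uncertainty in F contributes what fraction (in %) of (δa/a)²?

60.3%

(δa/a)² = (1·δF/F)² + (-1·δm/m)²
  F term: (1×0.0621)² = 0.00386
  m term: (-1×0.0505)² = 0.00255
Total = 0.00641. Share from F = 0.00386/0.00641 = 0.603.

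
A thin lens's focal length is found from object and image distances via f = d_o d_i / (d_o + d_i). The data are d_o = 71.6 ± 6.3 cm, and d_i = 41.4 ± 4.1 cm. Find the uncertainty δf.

∂f/∂d_o = (d_i/(d_o+d_i))² = 0.134;  ∂f/∂d_i = (d_o/(d_o+d_i))² = 0.401
δf = √((∂f/∂d_o · δd_o)² + (∂f/∂d_i · δd_i)²) = √(0.715 + 2.71) = 1.85 cm

1.85 cm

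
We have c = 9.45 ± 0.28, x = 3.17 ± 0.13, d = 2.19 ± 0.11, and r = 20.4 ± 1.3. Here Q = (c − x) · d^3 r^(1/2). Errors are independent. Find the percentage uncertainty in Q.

Let u = c − x = 6.28. δu = √(δc² + δx²) = √(0.0784 + 0.0169) = 0.309, so δu/u = 0.0492.
Q is then a monomial in u, d, r:
δQ/Q = √((δu/u)² + (3·δd/d)² + (½·δr/r)²) = √(0.00242 + 0.0227 + 0.00102) = 0.162

16.2%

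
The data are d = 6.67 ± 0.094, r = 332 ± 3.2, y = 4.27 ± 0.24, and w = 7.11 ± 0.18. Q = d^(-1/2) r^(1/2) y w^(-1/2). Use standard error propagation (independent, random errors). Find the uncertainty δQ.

0.658

For a monomial Q ∝ d^(-1/2), r^(1/2), y, w^(-1/2), fractional errors add in quadrature:
  (−½·δd/d)² = (-0.5×0.0141)² = 4.97e-05;  (½·δr/r)² = (0.5×0.00964)² = 2.32e-05;  (1·δy/y)² = (1×0.0562)² = 0.00316;  (−½·δw/w)² = (-0.5×0.0253)² = 0.000160
δQ/Q = √(0.00339) = 0.0582
Q = 11.3, so δQ = 0.0582 × 11.3 = 0.658.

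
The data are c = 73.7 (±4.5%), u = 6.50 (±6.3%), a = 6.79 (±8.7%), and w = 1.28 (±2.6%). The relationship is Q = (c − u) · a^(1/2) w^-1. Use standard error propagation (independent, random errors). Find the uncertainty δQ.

9.71

Let h = c − u = 67.2. δh = √(δc² + δu²) = √(11.0 + 0.168) = 3.34, so δh/h = 0.0497.
Q is then a monomial in h, a, w:
δQ/Q = √((δh/h)² + (½·δa/a)² + (-1·δw/w)²) = √(0.00247 + 0.00189 + 0.000676) = 0.0710
Q = 137, so δQ = 0.0710 × 137 = 9.71.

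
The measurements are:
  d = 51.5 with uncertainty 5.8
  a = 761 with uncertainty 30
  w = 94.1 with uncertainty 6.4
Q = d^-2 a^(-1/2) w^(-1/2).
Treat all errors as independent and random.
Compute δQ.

3.22e-07

Q is a product of powers, so relative uncertainties combine in quadrature:
  (-2·δd/d)² = (-2×0.113)² = 0.0507;  (−½·δa/a)² = (-0.5×0.0394)² = 0.000389;  (−½·δw/w)² = (-0.5×0.0680)² = 0.00116
δQ/Q = √(0.0523) = 0.229
Q = 1.41e-06, so δQ = 0.229 × 1.41e-06 = 3.22e-07.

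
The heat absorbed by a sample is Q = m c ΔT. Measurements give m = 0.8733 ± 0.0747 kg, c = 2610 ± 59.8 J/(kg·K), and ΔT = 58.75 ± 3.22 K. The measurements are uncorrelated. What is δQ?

Since Q is a product/quotient, work with relative uncertainties:
  (1·δm/m)² = (1×0.0855)² = 0.00732;  (1·δc/c)² = (1×0.0229)² = 0.000525;  (1·δΔT/ΔT)² = (1×0.0548)² = 0.00300
δQ/Q = √(0.0108) = 0.104
Q = 133900 J, so δQ = 0.104 × 133900 = 13900 J.

13900 J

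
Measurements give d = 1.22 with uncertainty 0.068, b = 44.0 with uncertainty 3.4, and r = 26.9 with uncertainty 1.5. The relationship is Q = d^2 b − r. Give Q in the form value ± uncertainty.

38.6 ± 9.01

Let p = d^2·b = 65.5. δp/p = √((2·δd/d)² + (1·δb/b)²) = √(0.0124 + 0.00597) = 0.136, so δp = 8.88.
Q = p − r: δQ = √(δp² + δr²) = √(78.9 + 2.25) = 9.01
Q = 38.6.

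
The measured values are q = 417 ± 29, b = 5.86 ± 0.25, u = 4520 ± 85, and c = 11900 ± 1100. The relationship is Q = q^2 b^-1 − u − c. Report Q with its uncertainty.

Let p = q^2·b^-1 = 29700. δp/p = √((2·δq/q)² + (-1·δb/b)²) = √(0.0193 + 0.00182) = 0.145, so δp = 4320.
Q = p − u − c: δQ = √(δp² + δu² + δc²) = √(1.86e+07 + 7220 + 1.21e+06) = 4460
Q = 13300.

13300 ± 4460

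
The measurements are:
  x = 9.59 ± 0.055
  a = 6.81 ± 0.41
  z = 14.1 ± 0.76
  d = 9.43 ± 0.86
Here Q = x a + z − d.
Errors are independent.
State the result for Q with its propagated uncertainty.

Let p = x·a = 65.3. δp/p = √((1·δx/x)² + (1·δa/a)²) = √(3.29e-05 + 0.00362) = 0.0605, so δp = 3.95.
Q = p + z − d: δQ = √(δp² + δz² + δd²) = √(15.6 + 0.578 + 0.740) = 4.11
Q = 70.0.

70.0 ± 4.11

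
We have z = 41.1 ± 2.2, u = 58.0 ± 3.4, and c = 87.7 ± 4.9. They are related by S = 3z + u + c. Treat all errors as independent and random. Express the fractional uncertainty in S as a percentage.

3.31%

Each term contributes (cᵢ δxᵢ)² to (δS)²:
  (3·δz)² = 43.6;  (δu)² = 11.6;  (δc)² = 24.0
δS = √(79.1) = 8.90
S = 269, so δS/S = 8.90/269 = 0.0331.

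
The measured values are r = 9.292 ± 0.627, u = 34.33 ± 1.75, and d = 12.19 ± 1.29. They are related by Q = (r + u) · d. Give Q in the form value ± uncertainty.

531.8 ± 60.7

Let w = r + u = 43.62. δw = √(δr² + δu²) = √(0.393 + 3.06) = 1.86, so δw/w = 0.0426.
Q is then a monomial in w, d:
δQ/Q = √((δw/w)² + (1·δd/d)²) = √(0.00182 + 0.0112) = 0.114
Q = 531.8, so δQ = 0.114 × 531.8 = 60.7.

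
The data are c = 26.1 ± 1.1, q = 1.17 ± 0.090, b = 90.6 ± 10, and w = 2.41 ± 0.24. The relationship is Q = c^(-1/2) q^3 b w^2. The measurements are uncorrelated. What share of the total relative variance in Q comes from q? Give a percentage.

(δQ/Q)² = (−½·δc/c)² + (3·δq/q)² + (1·δb/b)² + (2·δw/w)²
  c term: (-0.5×0.0421)² = 0.000444
  q term: (3×0.0769)² = 0.0533
  b term: (1×0.110)² = 0.0122
  w term: (2×0.0996)² = 0.0397
Total = 0.106. Share from q = 0.0533/0.106 = 0.505.

50.5%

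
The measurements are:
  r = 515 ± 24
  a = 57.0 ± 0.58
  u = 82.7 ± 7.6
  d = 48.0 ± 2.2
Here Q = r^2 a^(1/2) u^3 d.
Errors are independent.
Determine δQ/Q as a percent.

Products/powers → add relative errors in quadrature, weighted by exponent:
  (2·δr/r)² = (2×0.0466)² = 0.00869;  (½·δa/a)² = (0.5×0.0102)² = 2.59e-05;  (3·δu/u)² = (3×0.0919)² = 0.0760;  (1·δd/d)² = (1×0.0458)² = 0.00210
δQ/Q = √(0.0868) = 0.295

29.5%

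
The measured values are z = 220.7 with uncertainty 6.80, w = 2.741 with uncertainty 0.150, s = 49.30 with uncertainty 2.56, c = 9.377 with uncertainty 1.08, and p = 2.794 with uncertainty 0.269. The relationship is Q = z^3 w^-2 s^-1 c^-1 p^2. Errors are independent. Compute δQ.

Products/powers → add relative errors in quadrature, weighted by exponent:
  (3·δz/z)² = (3×0.0308)² = 0.00854;  (-2·δw/w)² = (-2×0.0547)² = 0.0120;  (-1·δs/s)² = (-1×0.0519)² = 0.00270;  (-1·δc/c)² = (-1×0.115)² = 0.0133;  (2·δp/p)² = (2×0.0963)² = 0.0371
δQ/Q = √(0.0736) = 0.271
Q = 24160, so δQ = 0.271 × 24160 = 6550.

6550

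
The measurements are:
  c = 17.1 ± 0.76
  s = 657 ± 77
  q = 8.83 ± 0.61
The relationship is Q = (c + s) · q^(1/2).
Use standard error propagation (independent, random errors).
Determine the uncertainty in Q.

239

Let u = c + s = 674. δu = √(δc² + δs²) = √(0.578 + 5930) = 77.0, so δu/u = 0.114.
Q is then a monomial in u, q:
δQ/Q = √((δu/u)² + (½·δq/q)²) = √(0.0130 + 0.00119) = 0.119
Q = 2000, so δQ = 0.119 × 2000 = 239.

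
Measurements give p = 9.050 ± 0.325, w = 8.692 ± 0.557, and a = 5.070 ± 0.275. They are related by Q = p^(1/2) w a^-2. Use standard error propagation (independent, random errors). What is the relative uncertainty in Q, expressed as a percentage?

12.7%

Each factor contributes (exponent × relative error)² to (δQ/Q)²:
  (½·δp/p)² = (0.5×0.0359)² = 0.000322;  (1·δw/w)² = (1×0.0641)² = 0.00411;  (-2·δa/a)² = (-2×0.0542)² = 0.0118
δQ/Q = √(0.0162) = 0.127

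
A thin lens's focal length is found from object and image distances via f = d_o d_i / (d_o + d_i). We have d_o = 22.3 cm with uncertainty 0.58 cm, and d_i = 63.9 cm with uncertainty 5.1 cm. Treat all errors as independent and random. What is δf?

0.467 cm

∂f/∂d_o = (d_i/(d_o+d_i))² = 0.550;  ∂f/∂d_i = (d_o/(d_o+d_i))² = 0.0669
δf = √((∂f/∂d_o · δd_o)² + (∂f/∂d_i · δd_i)²) = √(0.102 + 0.117) = 0.467 cm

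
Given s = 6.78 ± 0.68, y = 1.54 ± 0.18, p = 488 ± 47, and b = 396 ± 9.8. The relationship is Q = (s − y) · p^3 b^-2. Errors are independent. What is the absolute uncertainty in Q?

1250

Let u = s − y = 5.24. δu = √(δs² + δy²) = √(0.462 + 0.0324) = 0.703, so δu/u = 0.134.
Q is then a monomial in u, p, b:
δQ/Q = √((δu/u)² + (3·δp/p)² + (-2·δb/b)²) = √(0.0180 + 0.0835 + 0.00245) = 0.322
Q = 3880, so δQ = 0.322 × 3880 = 1250.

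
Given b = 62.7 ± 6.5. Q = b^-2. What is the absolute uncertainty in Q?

5.27e-05

Q ∝ b^-2, so δQ/Q = |-2| · δb/b = 2 × 0.104 = 0.207.
Q = 0.000254, so δQ = 0.207 × 0.000254 = 5.27e-05.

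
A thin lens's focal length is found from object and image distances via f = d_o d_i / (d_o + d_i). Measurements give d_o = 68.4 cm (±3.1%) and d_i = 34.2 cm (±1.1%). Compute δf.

∂f/∂d_o = (d_i/(d_o+d_i))² = 0.111;  ∂f/∂d_i = (d_o/(d_o+d_i))² = 0.444
δf = √((∂f/∂d_o · δd_o)² + (∂f/∂d_i · δd_i)²) = √(0.0555 + 0.0280) = 0.289 cm

0.289 cm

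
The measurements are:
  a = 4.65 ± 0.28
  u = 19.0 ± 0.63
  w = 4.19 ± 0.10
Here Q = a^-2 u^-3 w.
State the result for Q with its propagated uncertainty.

(2.83 ± 0.446) × 10^-5

Products/powers → add relative errors in quadrature, weighted by exponent:
  (-2·δa/a)² = (-2×0.0602)² = 0.0145;  (-3·δu/u)² = (-3×0.0332)² = 0.00990;  (1·δw/w)² = (1×0.0239)² = 0.000570
δQ/Q = √(0.0250) = 0.158
Q = 2.83e-05, so δQ = 0.158 × 2.83e-05 = 4.46e-06.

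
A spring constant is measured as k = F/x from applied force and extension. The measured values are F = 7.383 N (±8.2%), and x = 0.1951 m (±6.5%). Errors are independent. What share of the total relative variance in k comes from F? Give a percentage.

(δk/k)² = (1·δF/F)² + (-1·δx/x)²
  F term: (1×0.0820)² = 0.00672
  x term: (-1×0.0650)² = 0.00423
Total = 0.0109. Share from F = 0.00672/0.0109 = 0.614.

61.4%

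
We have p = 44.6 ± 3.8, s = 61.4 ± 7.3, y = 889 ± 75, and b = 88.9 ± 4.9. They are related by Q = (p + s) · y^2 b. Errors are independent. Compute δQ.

1.44e+09

Let u = p + s = 106. δu = √(δp² + δs²) = √(14.4 + 53.3) = 8.23, so δu/u = 0.0776.
Q is then a monomial in u, y, b:
δQ/Q = √((δu/u)² + (2·δy/y)² + (1·δb/b)²) = √(0.00603 + 0.0285 + 0.00304) = 0.194
Q = 7.45e+09, so δQ = 0.194 × 7.45e+09 = 1.44e+09.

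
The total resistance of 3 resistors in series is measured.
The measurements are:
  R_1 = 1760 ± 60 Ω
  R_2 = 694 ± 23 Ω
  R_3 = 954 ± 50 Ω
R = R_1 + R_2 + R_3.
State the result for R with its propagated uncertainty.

Each term contributes (cᵢ δxᵢ)² to (δR)²:
  (δR_1)² = 3600;  (δR_2)² = 529;  (δR_3)² = 2500
δR = √(6630) = 81.4 Ω
R = 3410 Ω.

3410 ± 81.4 Ω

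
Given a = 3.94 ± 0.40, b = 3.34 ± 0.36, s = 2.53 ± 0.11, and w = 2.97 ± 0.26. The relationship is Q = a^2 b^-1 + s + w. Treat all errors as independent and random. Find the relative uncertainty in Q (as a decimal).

0.109

Let p = a^2·b^-1 = 4.65. δp/p = √((2·δa/a)² + (-1·δb/b)²) = √(0.0412 + 0.0116) = 0.230, so δp = 1.07.
Q = p + s + w: δQ = √(δp² + δs² + δw²) = √(1.14 + 0.0121 + 0.0676) = 1.11
Q = 10.1, so δQ/Q = 1.11/10.1 = 0.109.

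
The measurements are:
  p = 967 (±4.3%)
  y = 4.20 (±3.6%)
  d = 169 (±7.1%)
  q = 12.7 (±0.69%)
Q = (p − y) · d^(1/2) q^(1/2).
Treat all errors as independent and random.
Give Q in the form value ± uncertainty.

44600 ± 2500

Let u = p − y = 963. δu = √(δp² + δy²) = √(1730 + 0.0229) = 41.6, so δu/u = 0.0432.
Q is then a monomial in u, d, q:
δQ/Q = √((δu/u)² + (½·δd/d)² + (½·δq/q)²) = √(0.00187 + 0.00126 + 1.19e-05) = 0.0560
Q = 44600, so δQ = 0.0560 × 44600 = 2500.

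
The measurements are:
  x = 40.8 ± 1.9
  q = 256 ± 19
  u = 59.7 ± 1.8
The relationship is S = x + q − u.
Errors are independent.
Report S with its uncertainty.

237 ± 19.2

Absolute uncertainties add in quadrature for a linear combination:
  (δx)² = 3.61;  (δq)² = 361;  (δu)² = 3.24
δS = √(368) = 19.2
S = 237.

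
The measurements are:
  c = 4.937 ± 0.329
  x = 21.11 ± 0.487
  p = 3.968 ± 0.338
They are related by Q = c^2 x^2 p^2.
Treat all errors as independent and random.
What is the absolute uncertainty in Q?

37800

Since Q is a product/quotient, work with relative uncertainties:
  (2·δc/c)² = (2×0.0666)² = 0.0178;  (2·δx/x)² = (2×0.0231)² = 0.00213;  (2·δp/p)² = (2×0.0852)² = 0.0290
δQ/Q = √(0.0489) = 0.221
Q = 171000, so δQ = 0.221 × 171000 = 37800.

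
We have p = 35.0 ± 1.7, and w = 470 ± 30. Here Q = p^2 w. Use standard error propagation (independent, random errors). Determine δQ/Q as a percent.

11.6%

Relative error in a monomial: (δQ/Q)² = Σ (nᵢ · δxᵢ/xᵢ)².
  (2·δp/p)² = (2×0.0486)² = 0.00944;  (1·δw/w)² = (1×0.0638)² = 0.00407
δQ/Q = √(0.0135) = 0.116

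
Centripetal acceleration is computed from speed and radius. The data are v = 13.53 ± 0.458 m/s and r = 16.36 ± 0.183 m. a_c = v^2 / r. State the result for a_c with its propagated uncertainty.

11.19 ± 0.768 m/s^2

For a monomial a_c ∝ v^2, r^-1, fractional errors add in quadrature:
  (2·δv/v)² = (2×0.0339)² = 0.00458;  (-1·δr/r)² = (-1×0.0112)² = 0.000125
δa_c/a_c = √(0.00471) = 0.0686
a_c = 11.19 m/s^2, so δa_c = 0.0686 × 11.19 = 0.768 m/s^2.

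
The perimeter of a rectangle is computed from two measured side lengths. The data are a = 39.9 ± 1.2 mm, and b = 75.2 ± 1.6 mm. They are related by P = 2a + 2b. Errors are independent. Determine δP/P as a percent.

Each term contributes (cᵢ δxᵢ)² to (δP)²:
  (2·δa)² = 5.76;  (2·δb)² = 10.2
δP = √(16.0) = 4.00 mm
P = 230 mm, so δP/P = 4.00/230 = 0.0174.

1.74%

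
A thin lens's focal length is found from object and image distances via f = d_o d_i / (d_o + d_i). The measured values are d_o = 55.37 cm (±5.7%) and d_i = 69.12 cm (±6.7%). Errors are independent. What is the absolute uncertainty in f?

1.34 cm

∂f/∂d_o = (d_i/(d_o+d_i))² = 0.308;  ∂f/∂d_i = (d_o/(d_o+d_i))² = 0.198
δf = √((∂f/∂d_o · δd_o)² + (∂f/∂d_i · δd_i)²) = √(0.947 + 0.839) = 1.34 cm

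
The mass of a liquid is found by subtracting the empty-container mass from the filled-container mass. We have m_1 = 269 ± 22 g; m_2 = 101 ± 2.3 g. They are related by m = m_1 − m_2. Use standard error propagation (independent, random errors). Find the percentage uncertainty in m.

m is a linear combination, so absolute uncertainties add in quadrature:
  (δm_1)² = 484;  (δm_2)² = 5.29
δm = √(489) = 22.1 g
m = 168 g, so δm/m = 22.1/168 = 0.132.

13.2%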